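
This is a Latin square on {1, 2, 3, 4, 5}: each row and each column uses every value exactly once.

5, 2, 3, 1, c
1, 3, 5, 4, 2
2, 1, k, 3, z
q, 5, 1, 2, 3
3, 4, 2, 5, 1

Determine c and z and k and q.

c = 4, z = 5, k = 4, q = 4

For row 1, column 5: row 1 already has {1, 2, 3, 5}; that leaves 4.
Cell (3,5): column 5 already has {1, 2, 3, 4} → 5.
At (row 4, col 1): row 4 already has {1, 2, 3, 5}, so the value is 4.
For row 3, column 3: row 3 already has {1, 2, 3, 5}; that leaves 4.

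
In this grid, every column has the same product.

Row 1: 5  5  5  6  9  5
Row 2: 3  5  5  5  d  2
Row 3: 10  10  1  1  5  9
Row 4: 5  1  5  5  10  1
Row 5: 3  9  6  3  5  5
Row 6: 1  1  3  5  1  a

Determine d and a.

Columns 1 and 2 each multiply to 2250, so every column has product 2250.
Column 5: 9×5×10×5×1 = 2250, so the missing entry is 2250 ÷ 2250 = 1.
Column 6: 5×2×9×1×5 = 450, so the missing entry is 2250 ÷ 450 = 5.

d = 1, a = 5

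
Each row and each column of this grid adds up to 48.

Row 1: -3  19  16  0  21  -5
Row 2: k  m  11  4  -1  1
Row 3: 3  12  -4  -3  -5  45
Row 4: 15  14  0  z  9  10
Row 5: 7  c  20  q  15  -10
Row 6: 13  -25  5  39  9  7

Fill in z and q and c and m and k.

z = 0, q = 8, c = 8, m = 20, k = 13

Row 4 has 15 + 14 + 0 + 9 + 10 = 48; the blank must be 48 − 48 = 0.
Column 4 has 0 + 4 − 3 + 0 + 39 = 40; the blank must be 48 − 40 = 8.
Column 1 has -3 + 3 + 15 + 7 + 13 = 35; the blank must be 48 − 35 = 13.
Row 2 has 13 + 11 + 4 − 1 + 1 = 28; the blank must be 48 − 28 = 20.
Row 5 has 7 + 20 + 8 + 15 − 10 = 40; the blank must be 48 − 40 = 8.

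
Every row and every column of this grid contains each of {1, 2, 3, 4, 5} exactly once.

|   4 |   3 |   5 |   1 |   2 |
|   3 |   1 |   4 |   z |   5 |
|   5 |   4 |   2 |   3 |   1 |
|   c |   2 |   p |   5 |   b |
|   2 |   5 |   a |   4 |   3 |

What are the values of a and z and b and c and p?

For row 4, column 5: column 5 already has {1, 2, 3, 5}; that leaves 4.
For row 5, column 3: row 5 already has {2, 3, 4, 5}; that leaves 1.
At (row 4, col 1): column 1 already has {2, 3, 4, 5}, so the value is 1.
At (row 4, col 3): row 4 already has {1, 2, 4, 5}, so the value is 3.
At (row 2, col 4): row 2 already has {1, 3, 4, 5}, so the value is 2.

a = 1, z = 2, b = 4, c = 1, p = 3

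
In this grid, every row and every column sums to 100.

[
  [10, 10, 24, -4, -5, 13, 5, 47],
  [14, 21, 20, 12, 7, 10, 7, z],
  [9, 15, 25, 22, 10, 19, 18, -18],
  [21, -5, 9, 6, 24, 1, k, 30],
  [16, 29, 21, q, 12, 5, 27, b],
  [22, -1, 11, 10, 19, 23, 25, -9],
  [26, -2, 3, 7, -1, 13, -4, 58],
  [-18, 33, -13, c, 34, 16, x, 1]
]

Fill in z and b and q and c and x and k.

z = 9, b = -18, q = 8, c = 39, x = 8, k = 14

Row 2: 14 + 21 + 20 + 12 + 7 + 10 + 7 = 91, so its missing entry is 100 − 91 = 9.
Row 4: 21 − 5 + 9 + 6 + 24 + 1 + 30 = 86, so its missing entry is 100 − 86 = 14.
Column 7: 5 + 7 + 18 + 14 + 27 + 25 − 4 = 92, so its missing entry is 100 − 92 = 8.
Row 8: -18 + 33 − 13 + 34 + 16 + 8 + 1 = 61, so its missing entry is 100 − 61 = 39.
Column 4: -4 + 12 + 22 + 6 + 10 + 7 + 39 = 92, so its missing entry is 100 − 92 = 8.
Row 5: 16 + 29 + 21 + 8 + 12 + 5 + 27 = 118, so its missing entry is 100 − 118 = -18.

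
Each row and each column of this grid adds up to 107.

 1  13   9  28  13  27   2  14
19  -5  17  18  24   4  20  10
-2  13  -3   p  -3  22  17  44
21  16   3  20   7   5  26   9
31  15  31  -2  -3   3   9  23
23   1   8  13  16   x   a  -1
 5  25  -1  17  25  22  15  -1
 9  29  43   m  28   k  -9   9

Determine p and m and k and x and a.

p = 19, m = -6, k = 4, x = 20, a = 27

Row 3 has -2 + 13 − 3 − 3 + 22 + 17 + 44 = 88; the blank must be 107 − 88 = 19.
Column 4 has 28 + 18 + 19 + 20 − 2 + 13 + 17 = 113; the blank must be 107 − 113 = -6.
Column 7 has 2 + 20 + 17 + 26 + 9 + 15 − 9 = 80; the blank must be 107 − 80 = 27.
Row 6 has 23 + 1 + 8 + 13 + 16 + 27 − 1 = 87; the blank must be 107 − 87 = 20.
Row 8 has 9 + 29 + 43 − 6 + 28 − 9 + 9 = 103; the blank must be 107 − 103 = 4.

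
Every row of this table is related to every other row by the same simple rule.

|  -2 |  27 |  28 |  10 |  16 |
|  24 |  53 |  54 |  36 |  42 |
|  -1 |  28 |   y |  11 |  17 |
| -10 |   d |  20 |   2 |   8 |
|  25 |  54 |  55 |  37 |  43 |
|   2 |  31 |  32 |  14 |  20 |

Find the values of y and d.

y = 29, d = 19

The difference between any two rows is the same in every column — this is an addition table with the headers hidden.
Row 3 minus row 1 is -1 − (-2) = 1, so its entry in column 3 is 28 + 1 = 29.
Row 4 minus row 1 is -10 − (-2) = -8, so its entry in column 2 is 27 + (-8) = 19.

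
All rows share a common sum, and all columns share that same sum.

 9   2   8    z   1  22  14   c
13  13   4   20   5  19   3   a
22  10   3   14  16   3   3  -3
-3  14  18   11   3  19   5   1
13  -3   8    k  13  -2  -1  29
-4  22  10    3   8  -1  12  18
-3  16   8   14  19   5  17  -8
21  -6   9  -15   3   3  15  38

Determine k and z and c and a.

k = 11, z = 10, c = 2, a = -9

Rows 3 and 4 both sum to 68, so that's the common total.
Row 2: 13 + 13 + 4 + 20 + 5 + 19 + 3 = 77, so its missing entry is 68 − 77 = -9.
Column 8: -9 − 3 + 1 + 29 + 18 − 8 + 38 = 66, so its missing entry is 68 − 66 = 2.
Row 1: 9 + 2 + 8 + 1 + 22 + 14 + 2 = 58, so its missing entry is 68 − 58 = 10.
Row 5: 13 − 3 + 8 + 13 − 2 − 1 + 29 = 57, so its missing entry is 68 − 57 = 11.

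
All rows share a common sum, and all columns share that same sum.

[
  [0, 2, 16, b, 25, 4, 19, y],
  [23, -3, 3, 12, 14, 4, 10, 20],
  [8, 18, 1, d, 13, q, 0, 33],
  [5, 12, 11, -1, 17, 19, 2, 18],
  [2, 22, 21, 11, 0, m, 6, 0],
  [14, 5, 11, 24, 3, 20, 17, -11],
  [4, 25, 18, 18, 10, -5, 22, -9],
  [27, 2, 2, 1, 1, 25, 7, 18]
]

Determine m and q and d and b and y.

Rows 2 and 4 both sum to 83, so that's the common total.
Column 8 has 20 + 33 + 18 + 0 − 11 − 9 + 18 = 69; the blank must be 83 − 69 = 14.
Row 1 has 0 + 2 + 16 + 25 + 4 + 19 + 14 = 80; the blank must be 83 − 80 = 3.
Column 4 has 3 + 12 − 1 + 11 + 24 + 18 + 1 = 68; the blank must be 83 − 68 = 15.
Row 5 has 2 + 22 + 21 + 11 + 0 + 6 + 0 = 62; the blank must be 83 − 62 = 21.
Row 3 has 8 + 18 + 1 + 15 + 13 + 0 + 33 = 88; the blank must be 83 − 88 = -5.

m = 21, q = -5, d = 15, b = 3, y = 14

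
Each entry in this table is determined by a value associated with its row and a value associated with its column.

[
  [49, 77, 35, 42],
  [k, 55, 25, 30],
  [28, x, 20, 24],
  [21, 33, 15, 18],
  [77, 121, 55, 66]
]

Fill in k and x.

Each row is a constant multiple of every other row — this is a multiplication table with the headers hidden.
Row 2 is 25/35 = 5/7 times row 1, so its entry in column 1 is 49 × 5/7 = 35.
Row 3 is 20/35 = 4/7 times row 1, so its entry in column 2 is 77 × 4/7 = 44.

k = 35, x = 44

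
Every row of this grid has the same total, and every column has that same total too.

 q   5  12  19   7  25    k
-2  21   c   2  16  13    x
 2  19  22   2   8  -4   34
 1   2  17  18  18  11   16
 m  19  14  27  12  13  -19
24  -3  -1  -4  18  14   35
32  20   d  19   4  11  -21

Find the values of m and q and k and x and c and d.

Rows 3 and 4 both sum to 83, so that's the common total.
Row 7 has 32 + 20 + 19 + 4 + 11 − 21 = 65; the blank must be 83 − 65 = 18.
Column 3 has 12 + 22 + 17 + 14 − 1 + 18 = 82; the blank must be 83 − 82 = 1.
Row 5 has 19 + 14 + 27 + 12 + 13 − 19 = 66; the blank must be 83 − 66 = 17.
Column 1 has -2 + 2 + 1 + 17 + 24 + 32 = 74; the blank must be 83 − 74 = 9.
Row 1 has 9 + 5 + 12 + 19 + 7 + 25 = 77; the blank must be 83 − 77 = 6.
Row 2 has -2 + 21 + 1 + 2 + 16 + 13 = 51; the blank must be 83 − 51 = 32.

m = 17, q = 9, k = 6, x = 32, c = 1, d = 18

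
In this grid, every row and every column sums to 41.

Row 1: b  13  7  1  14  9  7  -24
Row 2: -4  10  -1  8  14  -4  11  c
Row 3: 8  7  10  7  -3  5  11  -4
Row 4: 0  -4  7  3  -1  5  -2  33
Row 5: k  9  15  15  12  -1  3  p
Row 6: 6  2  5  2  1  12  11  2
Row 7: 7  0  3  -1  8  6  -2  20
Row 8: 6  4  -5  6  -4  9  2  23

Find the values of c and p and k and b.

The known cells in row 2 total 34, leaving 41 − 34 = 7 for the blank.
The known cells in column 8 total 57, leaving 41 − 57 = -16 for the blank.
The known cells in row 5 total 37, leaving 41 − 37 = 4 for the blank.
The known cells in row 1 total 27, leaving 41 − 27 = 14 for the blank.

c = 7, p = -16, k = 4, b = 14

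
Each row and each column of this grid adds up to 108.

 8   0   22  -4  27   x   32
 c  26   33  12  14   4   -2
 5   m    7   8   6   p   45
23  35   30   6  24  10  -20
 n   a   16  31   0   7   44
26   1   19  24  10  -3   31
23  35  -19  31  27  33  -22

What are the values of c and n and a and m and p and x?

c = 21, n = 2, a = 8, m = 3, p = 34, x = 23

The known cells in row 1 total 85, leaving 108 − 85 = 23 for the blank.
The known cells in row 2 total 87, leaving 108 − 87 = 21 for the blank.
The known cells in column 1 total 106, leaving 108 − 106 = 2 for the blank.
The known cells in column 6 total 74, leaving 108 − 74 = 34 for the blank.
The known cells in row 3 total 105, leaving 108 − 105 = 3 for the blank.
The known cells in row 5 total 100, leaving 108 − 100 = 8 for the blank.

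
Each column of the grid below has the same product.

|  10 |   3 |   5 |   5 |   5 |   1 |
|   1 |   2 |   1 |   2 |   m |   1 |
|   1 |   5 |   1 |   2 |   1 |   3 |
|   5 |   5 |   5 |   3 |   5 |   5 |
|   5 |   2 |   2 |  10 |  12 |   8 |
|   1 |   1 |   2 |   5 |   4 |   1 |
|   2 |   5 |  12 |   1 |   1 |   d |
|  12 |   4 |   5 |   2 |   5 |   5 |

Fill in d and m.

d = 10, m = 1

Columns 1 and 2 each multiply to 6000, so every column has product 6000.
Column 6: 1×1×3×5×8×1×5 = 600, so the missing entry is 6000 ÷ 600 = 10.
Column 5: 5×1×5×12×4×1×5 = 6000, so the missing entry is 6000 ÷ 6000 = 1.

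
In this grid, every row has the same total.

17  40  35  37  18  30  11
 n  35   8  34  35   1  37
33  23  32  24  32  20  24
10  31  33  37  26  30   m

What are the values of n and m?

n = 38, m = 21

Row 1 sums to 188 and so does row 3; that's the common total.
In row 2 the known cells total 150, leaving 188 − 150 = 38.
In row 4 the known cells total 167, leaving 188 − 167 = 21.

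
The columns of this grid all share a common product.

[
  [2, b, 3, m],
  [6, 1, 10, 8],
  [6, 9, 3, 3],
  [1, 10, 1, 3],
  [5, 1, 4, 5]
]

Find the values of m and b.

Columns 1 and 3 each multiply to 360, so every column has product 360.
Column 4: 8×3×3×5 = 360, so the missing entry is 360 ÷ 360 = 1.
Column 2: 1×9×10×1 = 90, so the missing entry is 360 ÷ 90 = 4.

m = 1, b = 4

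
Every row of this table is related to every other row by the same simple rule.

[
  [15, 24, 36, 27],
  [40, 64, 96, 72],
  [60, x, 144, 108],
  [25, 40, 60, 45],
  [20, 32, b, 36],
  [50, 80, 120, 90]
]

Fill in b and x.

Each row is a constant multiple of every other row — this is a multiplication table with the headers hidden.
Row 5 is 36/27 = 4/3 times row 1, so its entry in column 3 is 36 × 4/3 = 48.
Row 3 is 108/27 = 4/1 times row 1, so its entry in column 2 is 24 × 4/1 = 96.

b = 48, x = 96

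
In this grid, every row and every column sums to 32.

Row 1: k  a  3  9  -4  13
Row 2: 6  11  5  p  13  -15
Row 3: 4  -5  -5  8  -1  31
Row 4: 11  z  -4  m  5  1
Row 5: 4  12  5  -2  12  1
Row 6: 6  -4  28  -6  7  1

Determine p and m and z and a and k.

p = 12, m = 11, z = 8, a = 10, k = 1

Column 1 has 6 + 4 + 11 + 4 + 6 = 31; the blank must be 32 − 31 = 1.
Row 1 has 1 + 3 + 9 − 4 + 13 = 22; the blank must be 32 − 22 = 10.
Column 2 has 10 + 11 − 5 + 12 − 4 = 24; the blank must be 32 − 24 = 8.
Row 4 has 11 + 8 − 4 + 5 + 1 = 21; the blank must be 32 − 21 = 11.
Row 2 has 6 + 11 + 5 + 13 − 15 = 20; the blank must be 32 − 20 = 12.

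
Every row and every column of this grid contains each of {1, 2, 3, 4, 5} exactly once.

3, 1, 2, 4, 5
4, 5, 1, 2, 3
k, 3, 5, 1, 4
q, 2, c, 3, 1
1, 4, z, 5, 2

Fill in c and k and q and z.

At (row 3, col 1): row 3 already has {1, 3, 4, 5}, so the value is 2.
At (row 5, col 3): row 5 already has {1, 2, 4, 5}, so the value is 3.
At (row 4, col 3): column 3 already has {1, 2, 3, 5}, so the value is 4.
For row 4, column 1: row 4 already has {1, 2, 3, 4}; that leaves 5.

c = 4, k = 2, q = 5, z = 3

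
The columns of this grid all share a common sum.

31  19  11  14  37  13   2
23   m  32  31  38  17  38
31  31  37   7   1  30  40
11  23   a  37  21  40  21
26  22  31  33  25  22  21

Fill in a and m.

Column 4 sums to 122 and so does column 6; that's the common total.
In column 3 the known cells total 111, leaving 122 − 111 = 11.
In column 2 the known cells total 95, leaving 122 − 95 = 27.

a = 11, m = 27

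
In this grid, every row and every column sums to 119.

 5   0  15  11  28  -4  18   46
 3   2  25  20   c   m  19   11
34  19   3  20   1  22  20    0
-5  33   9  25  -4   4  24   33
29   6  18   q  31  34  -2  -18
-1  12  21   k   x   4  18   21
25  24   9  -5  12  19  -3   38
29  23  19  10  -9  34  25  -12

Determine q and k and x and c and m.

q = 21, k = 17, x = 27, c = 33, m = 6

The known cells in column 6 total 113, leaving 119 − 113 = 6 for the blank.
The known cells in row 5 total 98, leaving 119 − 98 = 21 for the blank.
The known cells in row 2 total 86, leaving 119 − 86 = 33 for the blank.
The known cells in column 5 total 92, leaving 119 − 92 = 27 for the blank.
The known cells in row 6 total 102, leaving 119 − 102 = 17 for the blank.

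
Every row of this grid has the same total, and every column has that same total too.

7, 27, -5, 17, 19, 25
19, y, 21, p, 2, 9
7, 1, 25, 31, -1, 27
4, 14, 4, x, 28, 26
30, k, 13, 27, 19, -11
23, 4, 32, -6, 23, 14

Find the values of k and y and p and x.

Rows 1 and 3 both sum to 90, so that's the common total.
Row 4: 4 + 14 + 4 + 28 + 26 = 76, so its missing entry is 90 − 76 = 14.
Column 4: 17 + 31 + 14 + 27 − 6 = 83, so its missing entry is 90 − 83 = 7.
Row 2: 19 + 21 + 7 + 2 + 9 = 58, so its missing entry is 90 − 58 = 32.
Row 5: 30 + 13 + 27 + 19 − 11 = 78, so its missing entry is 90 − 78 = 12.

k = 12, y = 32, p = 7, x = 14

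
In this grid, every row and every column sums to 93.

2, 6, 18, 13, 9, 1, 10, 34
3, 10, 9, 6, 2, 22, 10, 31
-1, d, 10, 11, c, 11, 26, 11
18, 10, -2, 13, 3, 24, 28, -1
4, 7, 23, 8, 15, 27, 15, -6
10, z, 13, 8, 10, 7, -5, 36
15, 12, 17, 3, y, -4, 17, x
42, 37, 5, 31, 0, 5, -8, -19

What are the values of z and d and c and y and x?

z = 14, d = -3, c = 28, y = 26, x = 7

The known cells in row 6 total 79, leaving 93 − 79 = 14 for the blank.
The known cells in column 2 total 96, leaving 93 − 96 = -3 for the blank.
The known cells in row 3 total 65, leaving 93 − 65 = 28 for the blank.
The known cells in column 5 total 67, leaving 93 − 67 = 26 for the blank.
The known cells in row 7 total 86, leaving 93 − 86 = 7 for the blank.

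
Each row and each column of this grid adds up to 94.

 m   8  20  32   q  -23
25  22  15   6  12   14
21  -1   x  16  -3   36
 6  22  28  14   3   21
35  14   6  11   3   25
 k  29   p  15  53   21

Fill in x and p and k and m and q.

x = 25, p = 0, k = -24, m = 31, q = 26

The known cells in column 5 total 68, leaving 94 − 68 = 26 for the blank.
The known cells in row 1 total 63, leaving 94 − 63 = 31 for the blank.
The known cells in column 1 total 118, leaving 94 − 118 = -24 for the blank.
The known cells in row 3 total 69, leaving 94 − 69 = 25 for the blank.
The known cells in row 6 total 94, leaving 94 − 94 = 0 for the blank.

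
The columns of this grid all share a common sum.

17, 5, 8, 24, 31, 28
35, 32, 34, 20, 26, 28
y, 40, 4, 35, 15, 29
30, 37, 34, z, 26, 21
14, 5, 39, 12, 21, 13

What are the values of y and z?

y = 23, z = 28

Column 2 sums to 119 and so does column 3; that's the common total.
In column 1 the known cells total 96, leaving 119 − 96 = 23.
In column 4 the known cells total 91, leaving 119 − 91 = 28.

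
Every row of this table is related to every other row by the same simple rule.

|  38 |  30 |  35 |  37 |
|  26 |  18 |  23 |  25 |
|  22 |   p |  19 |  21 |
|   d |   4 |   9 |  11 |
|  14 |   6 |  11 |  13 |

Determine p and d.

p = 14, d = 12

The difference between any two rows is the same in every column — this is an addition table with the headers hidden.
Row 3 minus row 1 is 19 − 35 = -16, so its entry in column 2 is 30 + (-16) = 14.
Row 4 minus row 1 is 9 − 35 = -26, so its entry in column 1 is 38 + (-26) = 12.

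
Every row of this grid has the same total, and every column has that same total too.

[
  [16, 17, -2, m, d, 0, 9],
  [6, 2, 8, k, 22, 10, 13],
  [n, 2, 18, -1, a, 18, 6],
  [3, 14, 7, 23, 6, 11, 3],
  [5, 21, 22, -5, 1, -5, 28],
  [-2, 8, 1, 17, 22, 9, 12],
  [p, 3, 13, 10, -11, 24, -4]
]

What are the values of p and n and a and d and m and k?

Rows 4 and 5 both sum to 67, so that's the common total.
Row 7 has 3 + 13 + 10 − 11 + 24 − 4 = 35; the blank must be 67 − 35 = 32.
Column 1 has 16 + 6 + 3 + 5 − 2 + 32 = 60; the blank must be 67 − 60 = 7.
Row 3 has 7 + 2 + 18 − 1 + 18 + 6 = 50; the blank must be 67 − 50 = 17.
Column 5 has 22 + 17 + 6 + 1 + 22 − 11 = 57; the blank must be 67 − 57 = 10.
Row 1 has 16 + 17 − 2 + 10 + 0 + 9 = 50; the blank must be 67 − 50 = 17.
Row 2 has 6 + 2 + 8 + 22 + 10 + 13 = 61; the blank must be 67 − 61 = 6.

p = 32, n = 7, a = 17, d = 10, m = 17, k = 6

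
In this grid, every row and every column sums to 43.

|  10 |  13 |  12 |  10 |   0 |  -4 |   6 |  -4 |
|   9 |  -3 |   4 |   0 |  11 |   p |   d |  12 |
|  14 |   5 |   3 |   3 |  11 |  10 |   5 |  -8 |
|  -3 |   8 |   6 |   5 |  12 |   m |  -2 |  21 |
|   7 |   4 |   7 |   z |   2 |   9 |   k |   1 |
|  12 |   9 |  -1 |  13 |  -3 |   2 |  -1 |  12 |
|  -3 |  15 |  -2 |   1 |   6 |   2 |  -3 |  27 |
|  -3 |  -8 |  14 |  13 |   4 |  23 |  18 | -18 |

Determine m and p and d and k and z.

Column 4: 10 + 0 + 3 + 5 + 13 + 1 + 13 = 45, so its missing entry is 43 − 45 = -2.
Row 5: 7 + 4 + 7 − 2 + 2 + 9 + 1 = 28, so its missing entry is 43 − 28 = 15.
Column 7: 6 + 5 − 2 + 15 − 1 − 3 + 18 = 38, so its missing entry is 43 − 38 = 5.
Row 2: 9 − 3 + 4 + 0 + 11 + 5 + 12 = 38, so its missing entry is 43 − 38 = 5.
Row 4: -3 + 8 + 6 + 5 + 12 − 2 + 21 = 47, so its missing entry is 43 − 47 = -4.

m = -4, p = 5, d = 5, k = 15, z = -2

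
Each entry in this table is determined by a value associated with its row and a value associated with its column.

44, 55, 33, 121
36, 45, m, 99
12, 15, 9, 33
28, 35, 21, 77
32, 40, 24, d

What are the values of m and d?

m = 27, d = 88

Each row is a constant multiple of every other row — this is a multiplication table with the headers hidden.
Row 2 is 45/55 = 9/11 times row 1, so its entry in column 3 is 33 × 9/11 = 27.
Row 5 is 40/55 = 8/11 times row 1, so its entry in column 4 is 121 × 8/11 = 88.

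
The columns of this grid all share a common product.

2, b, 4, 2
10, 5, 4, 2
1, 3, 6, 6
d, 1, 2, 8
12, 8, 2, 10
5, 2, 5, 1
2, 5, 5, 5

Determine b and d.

b = 8, d = 4

Columns 3 and 4 each multiply to 9600, so every column has product 9600.
Column 2: 5×3×1×8×2×5 = 1200, so the missing entry is 9600 ÷ 1200 = 8.
Column 1: 2×10×1×12×5×2 = 2400, so the missing entry is 9600 ÷ 2400 = 4.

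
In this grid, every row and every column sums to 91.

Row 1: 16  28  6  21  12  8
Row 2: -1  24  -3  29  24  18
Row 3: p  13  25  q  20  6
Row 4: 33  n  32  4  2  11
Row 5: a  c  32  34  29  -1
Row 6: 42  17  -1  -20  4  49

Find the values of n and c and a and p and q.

n = 9, c = 0, a = -3, p = 4, q = 23

Row 4: 33 + 32 + 4 + 2 + 11 = 82, so its missing entry is 91 − 82 = 9.
Column 4: 21 + 29 + 4 + 34 − 20 = 68, so its missing entry is 91 − 68 = 23.
Row 3: 13 + 25 + 23 + 20 + 6 = 87, so its missing entry is 91 − 87 = 4.
Column 1: 16 − 1 + 4 + 33 + 42 = 94, so its missing entry is 91 − 94 = -3.
Row 5: -3 + 32 + 34 + 29 − 1 = 91, so its missing entry is 91 − 91 = 0.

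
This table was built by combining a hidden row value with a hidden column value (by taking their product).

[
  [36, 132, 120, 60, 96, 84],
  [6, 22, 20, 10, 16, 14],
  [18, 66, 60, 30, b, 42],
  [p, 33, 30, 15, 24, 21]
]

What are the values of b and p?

b = 48, p = 9

Each row is a constant multiple of every other row — this is a multiplication table with the headers hidden.
Row 3 is 42/84 = 1/2 times row 1, so its entry in column 5 is 96 × 1/2 = 48.
Row 4 is 21/84 = 1/4 times row 1, so its entry in column 1 is 36 × 1/4 = 9.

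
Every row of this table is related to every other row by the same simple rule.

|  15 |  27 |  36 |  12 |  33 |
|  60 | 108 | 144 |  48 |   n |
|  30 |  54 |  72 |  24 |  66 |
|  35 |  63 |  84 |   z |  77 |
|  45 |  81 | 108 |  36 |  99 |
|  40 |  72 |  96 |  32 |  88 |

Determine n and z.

Each row is a constant multiple of every other row — this is a multiplication table with the headers hidden.
Row 2 is 144/36 = 4/1 times row 1, so its entry in column 5 is 33 × 4/1 = 132.
Row 4 is 84/36 = 7/3 times row 1, so its entry in column 4 is 12 × 7/3 = 28.

n = 132, z = 28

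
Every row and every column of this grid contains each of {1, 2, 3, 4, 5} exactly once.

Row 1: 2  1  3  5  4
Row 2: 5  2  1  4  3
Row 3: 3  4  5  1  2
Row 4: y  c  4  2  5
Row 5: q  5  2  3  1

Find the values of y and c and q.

Cell (4,2): column 2 already has {1, 2, 4, 5} → 3.
At (row 5, col 1): row 5 already has {1, 2, 3, 5}, so the value is 4.
At (row 4, col 1): row 4 already has {2, 3, 4, 5}, so the value is 1.

y = 1, c = 3, q = 4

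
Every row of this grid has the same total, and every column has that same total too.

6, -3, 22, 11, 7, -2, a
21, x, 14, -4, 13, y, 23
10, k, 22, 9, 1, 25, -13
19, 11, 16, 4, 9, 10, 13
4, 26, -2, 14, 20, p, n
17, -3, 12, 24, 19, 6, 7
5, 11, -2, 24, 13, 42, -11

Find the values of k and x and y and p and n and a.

k = 28, x = 12, y = 3, p = -2, n = 22, a = 41

Rows 4 and 6 both sum to 82, so that's the common total.
Row 3: 10 + 22 + 9 + 1 + 25 − 13 = 54, so its missing entry is 82 − 54 = 28.
Column 2: -3 + 28 + 11 + 26 − 3 + 11 = 70, so its missing entry is 82 − 70 = 12.
Row 2: 21 + 12 + 14 − 4 + 13 + 23 = 79, so its missing entry is 82 − 79 = 3.
Row 1: 6 − 3 + 22 + 11 + 7 − 2 = 41, so its missing entry is 82 − 41 = 41.
Column 7: 41 + 23 − 13 + 13 + 7 − 11 = 60, so its missing entry is 82 − 60 = 22.
Row 5: 4 + 26 − 2 + 14 + 20 + 22 = 84, so its missing entry is 82 − 84 = -2.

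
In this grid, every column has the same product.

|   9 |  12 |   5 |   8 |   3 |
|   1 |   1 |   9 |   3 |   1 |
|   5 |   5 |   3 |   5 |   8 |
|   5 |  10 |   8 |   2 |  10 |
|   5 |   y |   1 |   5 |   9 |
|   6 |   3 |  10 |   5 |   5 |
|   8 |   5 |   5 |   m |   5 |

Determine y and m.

y = 6, m = 9

Columns 1 and 3 each multiply to 54000, so every column has product 54000.
Column 2: 12×1×5×10×3×5 = 9000, so the missing entry is 54000 ÷ 9000 = 6.
Column 4: 8×3×5×2×5×5 = 6000, so the missing entry is 54000 ÷ 6000 = 9.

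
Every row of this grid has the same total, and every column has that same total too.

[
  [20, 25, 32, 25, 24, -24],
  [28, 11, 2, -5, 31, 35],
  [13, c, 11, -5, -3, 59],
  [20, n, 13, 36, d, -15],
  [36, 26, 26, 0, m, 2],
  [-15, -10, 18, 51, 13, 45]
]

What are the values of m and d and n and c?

Rows 1 and 2 both sum to 102, so that's the common total.
Row 5 has 36 + 26 + 26 + 0 + 2 = 90; the blank must be 102 − 90 = 12.
Row 3 has 13 + 11 − 5 − 3 + 59 = 75; the blank must be 102 − 75 = 27.
Column 2 has 25 + 11 + 27 + 26 − 10 = 79; the blank must be 102 − 79 = 23.
Row 4 has 20 + 23 + 13 + 36 − 15 = 77; the blank must be 102 − 77 = 25.

m = 12, d = 25, n = 23, c = 27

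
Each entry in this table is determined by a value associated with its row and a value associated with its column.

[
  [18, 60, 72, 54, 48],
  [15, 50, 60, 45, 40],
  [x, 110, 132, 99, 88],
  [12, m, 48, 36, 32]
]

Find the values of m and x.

Each row is a constant multiple of every other row — this is a multiplication table with the headers hidden.
Row 4 is 48/72 = 2/3 times row 1, so its entry in column 2 is 60 × 2/3 = 40.
Row 3 is 132/72 = 11/6 times row 1, so its entry in column 1 is 18 × 11/6 = 33.

m = 40, x = 33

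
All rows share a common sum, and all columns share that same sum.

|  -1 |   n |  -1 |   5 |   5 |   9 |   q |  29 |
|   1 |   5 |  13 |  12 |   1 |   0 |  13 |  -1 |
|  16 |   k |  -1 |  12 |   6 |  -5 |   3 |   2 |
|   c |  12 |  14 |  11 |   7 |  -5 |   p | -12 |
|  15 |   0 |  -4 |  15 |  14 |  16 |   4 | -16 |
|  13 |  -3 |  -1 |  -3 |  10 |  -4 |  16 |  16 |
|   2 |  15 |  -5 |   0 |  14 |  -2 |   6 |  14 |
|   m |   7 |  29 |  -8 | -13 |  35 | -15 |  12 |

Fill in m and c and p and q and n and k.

m = -3, c = 1, p = 16, q = 1, n = -3, k = 11

Rows 2 and 5 both sum to 44, so that's the common total.
Row 3: 16 − 1 + 12 + 6 − 5 + 3 + 2 = 33, so its missing entry is 44 − 33 = 11.
Column 2: 5 + 11 + 12 + 0 − 3 + 15 + 7 = 47, so its missing entry is 44 − 47 = -3.
Row 8: 7 + 29 − 8 − 13 + 35 − 15 + 12 = 47, so its missing entry is 44 − 47 = -3.
Row 1: -1 − 3 − 1 + 5 + 5 + 9 + 29 = 43, so its missing entry is 44 − 43 = 1.
Column 1: -1 + 1 + 16 + 15 + 13 + 2 − 3 = 43, so its missing entry is 44 − 43 = 1.
Row 4: 1 + 12 + 14 + 11 + 7 − 5 − 12 = 28, so its missing entry is 44 − 28 = 16.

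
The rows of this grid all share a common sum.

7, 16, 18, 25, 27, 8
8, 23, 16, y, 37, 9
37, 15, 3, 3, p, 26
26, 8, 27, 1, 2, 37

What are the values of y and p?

The complete rows each total 101.
Row 2 is missing 101 − 93 = 8 (since 8 + 23 + 16 + 37 + 9 = 93).
Row 3 is missing 101 − 84 = 17 (since 37 + 15 + 3 + 3 + 26 = 84).

y = 8, p = 17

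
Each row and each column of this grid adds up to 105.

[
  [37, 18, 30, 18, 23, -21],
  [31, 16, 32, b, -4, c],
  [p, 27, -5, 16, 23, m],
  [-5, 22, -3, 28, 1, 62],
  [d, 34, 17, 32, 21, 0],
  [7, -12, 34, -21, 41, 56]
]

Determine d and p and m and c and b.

d = 1, p = 34, m = 10, c = -2, b = 32

Row 5: 34 + 17 + 32 + 21 + 0 = 104, so its missing entry is 105 − 104 = 1.
Column 1: 37 + 31 − 5 + 1 + 7 = 71, so its missing entry is 105 − 71 = 34.
Row 3: 34 + 27 − 5 + 16 + 23 = 95, so its missing entry is 105 − 95 = 10.
Column 6: -21 + 10 + 62 + 0 + 56 = 107, so its missing entry is 105 − 107 = -2.
Row 2: 31 + 16 + 32 − 4 − 2 = 73, so its missing entry is 105 − 73 = 32.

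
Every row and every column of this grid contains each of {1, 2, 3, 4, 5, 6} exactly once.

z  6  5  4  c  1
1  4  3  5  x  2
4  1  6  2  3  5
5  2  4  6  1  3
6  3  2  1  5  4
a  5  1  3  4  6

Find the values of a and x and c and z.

At (row 6, col 1): row 6 already has {1, 3, 4, 5, 6}, so the value is 2.
For row 2, column 5: row 2 already has {1, 2, 3, 4, 5}; that leaves 6.
At (row 1, col 5): column 5 already has {1, 3, 4, 5, 6}, so the value is 2.
Cell (1,1): row 1 already has {1, 2, 4, 5, 6} → 3.

a = 2, x = 6, c = 2, z = 3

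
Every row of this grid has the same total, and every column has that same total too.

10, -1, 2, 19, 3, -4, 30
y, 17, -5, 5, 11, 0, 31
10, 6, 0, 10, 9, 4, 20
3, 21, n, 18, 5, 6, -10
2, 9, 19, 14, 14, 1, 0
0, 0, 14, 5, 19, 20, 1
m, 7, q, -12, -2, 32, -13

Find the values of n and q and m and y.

Rows 1 and 3 both sum to 59, so that's the common total.
The known cells in row 2 total 59, leaving 59 − 59 = 0 for the blank.
The known cells in row 4 total 43, leaving 59 − 43 = 16 for the blank.
The known cells in column 3 total 46, leaving 59 − 46 = 13 for the blank.
The known cells in row 7 total 25, leaving 59 − 25 = 34 for the blank.

n = 16, q = 13, m = 34, y = 0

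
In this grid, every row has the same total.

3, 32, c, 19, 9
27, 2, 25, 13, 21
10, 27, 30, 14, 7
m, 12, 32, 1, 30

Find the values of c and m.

Row 2 sums to 88 and so does row 3; that's the common total.
In row 1 the known cells total 63, leaving 88 − 63 = 25.
In row 4 the known cells total 75, leaving 88 − 75 = 13.

c = 25, m = 13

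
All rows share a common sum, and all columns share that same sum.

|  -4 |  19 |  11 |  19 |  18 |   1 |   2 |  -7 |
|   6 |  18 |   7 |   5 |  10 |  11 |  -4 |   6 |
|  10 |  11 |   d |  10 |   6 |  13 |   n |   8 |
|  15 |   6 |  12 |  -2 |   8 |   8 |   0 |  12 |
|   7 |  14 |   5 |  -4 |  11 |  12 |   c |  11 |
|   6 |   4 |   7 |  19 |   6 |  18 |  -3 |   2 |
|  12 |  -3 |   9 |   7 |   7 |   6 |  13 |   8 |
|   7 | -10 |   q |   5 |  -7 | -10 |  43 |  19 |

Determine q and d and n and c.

q = 12, d = -4, n = 5, c = 3

Rows 1 and 2 both sum to 59, so that's the common total.
Row 5 has 7 + 14 + 5 − 4 + 11 + 12 + 11 = 56; the blank must be 59 − 56 = 3.
Column 7 has 2 − 4 + 0 + 3 − 3 + 13 + 43 = 54; the blank must be 59 − 54 = 5.
Row 8 has 7 − 10 + 5 − 7 − 10 + 43 + 19 = 47; the blank must be 59 − 47 = 12.
Row 3 has 10 + 11 + 10 + 6 + 13 + 5 + 8 = 63; the blank must be 59 − 63 = -4.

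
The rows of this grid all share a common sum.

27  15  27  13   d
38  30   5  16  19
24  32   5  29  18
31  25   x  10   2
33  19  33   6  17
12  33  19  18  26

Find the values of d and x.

d = 26, x = 40

Rows 3 and 5 both add up to 108, so every row sums to 108.
Row 1: 27 + 15 + 27 + 13 = 82, so the missing entry is 108 − 82 = 26.
Row 4: 31 + 25 + 10 + 2 = 68, so the missing entry is 108 − 68 = 40.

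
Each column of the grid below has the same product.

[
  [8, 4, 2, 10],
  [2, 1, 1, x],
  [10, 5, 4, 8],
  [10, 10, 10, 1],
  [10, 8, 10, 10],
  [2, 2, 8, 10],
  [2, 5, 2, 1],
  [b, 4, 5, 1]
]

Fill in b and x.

b = 1, x = 8

Columns 2 and 3 each multiply to 64000, so every column has product 64000.
Column 1: 8×2×10×10×10×2×2 = 64000, so the missing entry is 64000 ÷ 64000 = 1.
Column 4: 10×8×1×10×10×1×1 = 8000, so the missing entry is 64000 ÷ 8000 = 8.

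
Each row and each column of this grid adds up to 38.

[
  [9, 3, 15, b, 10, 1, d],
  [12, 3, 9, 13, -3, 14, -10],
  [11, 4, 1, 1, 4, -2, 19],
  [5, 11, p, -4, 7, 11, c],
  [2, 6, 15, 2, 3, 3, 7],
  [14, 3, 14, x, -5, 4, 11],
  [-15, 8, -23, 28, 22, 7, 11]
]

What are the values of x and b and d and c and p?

x = -3, b = 1, d = -1, c = 1, p = 7

Row 6 has 14 + 3 + 14 − 5 + 4 + 11 = 41; the blank must be 38 − 41 = -3.
Column 4 has 13 + 1 − 4 + 2 − 3 + 28 = 37; the blank must be 38 − 37 = 1.
Row 1 has 9 + 3 + 15 + 1 + 10 + 1 = 39; the blank must be 38 − 39 = -1.
Column 7 has -1 − 10 + 19 + 7 + 11 + 11 = 37; the blank must be 38 − 37 = 1.
Row 4 has 5 + 11 − 4 + 7 + 11 + 1 = 31; the blank must be 38 − 31 = 7.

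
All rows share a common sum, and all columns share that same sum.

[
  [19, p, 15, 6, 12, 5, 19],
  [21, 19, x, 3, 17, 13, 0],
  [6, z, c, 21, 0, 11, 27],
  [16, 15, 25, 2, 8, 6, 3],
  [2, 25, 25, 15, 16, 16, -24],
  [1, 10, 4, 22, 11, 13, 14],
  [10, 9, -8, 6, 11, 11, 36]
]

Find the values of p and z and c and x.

Rows 4 and 5 both sum to 75, so that's the common total.
The known cells in row 1 total 76, leaving 75 − 76 = -1 for the blank.
The known cells in row 2 total 73, leaving 75 − 73 = 2 for the blank.
The known cells in column 2 total 77, leaving 75 − 77 = -2 for the blank.
The known cells in row 3 total 63, leaving 75 − 63 = 12 for the blank.

p = -1, z = -2, c = 12, x = 2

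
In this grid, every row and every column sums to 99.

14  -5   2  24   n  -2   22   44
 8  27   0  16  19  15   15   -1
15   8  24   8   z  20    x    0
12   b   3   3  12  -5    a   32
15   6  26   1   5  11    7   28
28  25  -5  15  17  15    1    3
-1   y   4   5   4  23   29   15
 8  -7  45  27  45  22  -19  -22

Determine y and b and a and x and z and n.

Row 1 has 14 − 5 + 2 + 24 − 2 + 22 + 44 = 99; the blank must be 99 − 99 = 0.
Column 5 has 0 + 19 + 12 + 5 + 17 + 4 + 45 = 102; the blank must be 99 − 102 = -3.
Row 7 has -1 + 4 + 5 + 4 + 23 + 29 + 15 = 79; the blank must be 99 − 79 = 20.
Column 2 has -5 + 27 + 8 + 6 + 25 + 20 − 7 = 74; the blank must be 99 − 74 = 25.
Row 3 has 15 + 8 + 24 + 8 − 3 + 20 + 0 = 72; the blank must be 99 − 72 = 27.
Row 4 has 12 + 25 + 3 + 3 + 12 − 5 + 32 = 82; the blank must be 99 − 82 = 17.

y = 20, b = 25, a = 17, x = 27, z = -3, n = 0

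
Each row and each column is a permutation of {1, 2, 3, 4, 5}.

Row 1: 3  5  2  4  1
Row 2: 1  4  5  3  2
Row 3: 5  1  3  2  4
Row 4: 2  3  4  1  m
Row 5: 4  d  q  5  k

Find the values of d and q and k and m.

Cell (5,2): column 2 already has {1, 3, 4, 5} → 2.
Cell (4,5): row 4 already has {1, 2, 3, 4} → 5.
For row 5, column 5: column 5 already has {1, 2, 4, 5}; that leaves 3.
Cell (5,3): row 5 already has {2, 3, 4, 5} → 1.

d = 2, q = 1, k = 3, m = 5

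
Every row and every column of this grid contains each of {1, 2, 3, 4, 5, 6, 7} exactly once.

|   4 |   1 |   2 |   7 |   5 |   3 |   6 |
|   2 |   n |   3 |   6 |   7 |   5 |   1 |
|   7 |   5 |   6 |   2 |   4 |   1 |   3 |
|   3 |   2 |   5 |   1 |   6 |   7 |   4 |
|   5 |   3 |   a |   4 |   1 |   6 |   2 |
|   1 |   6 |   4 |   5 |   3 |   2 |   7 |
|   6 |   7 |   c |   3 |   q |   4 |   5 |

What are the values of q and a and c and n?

q = 2, a = 7, c = 1, n = 4

For row 2, column 2: row 2 already has {1, 2, 3, 5, 6, 7}; that leaves 4.
At (row 7, col 5): column 5 already has {1, 3, 4, 5, 6, 7}, so the value is 2.
At (row 7, col 3): row 7 already has {2, 3, 4, 5, 6, 7}, so the value is 1.
At (row 5, col 3): row 5 already has {1, 2, 3, 4, 5, 6}, so the value is 7.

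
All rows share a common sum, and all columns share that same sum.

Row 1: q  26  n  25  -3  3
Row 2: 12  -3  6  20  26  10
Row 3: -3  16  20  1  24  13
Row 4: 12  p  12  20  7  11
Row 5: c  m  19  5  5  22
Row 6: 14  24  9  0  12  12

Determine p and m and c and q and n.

Rows 2 and 3 both sum to 71, so that's the common total.
Row 4: 12 + 12 + 20 + 7 + 11 = 62, so its missing entry is 71 − 62 = 9.
Column 3: 6 + 20 + 12 + 19 + 9 = 66, so its missing entry is 71 − 66 = 5.
Row 1: 26 + 5 + 25 − 3 + 3 = 56, so its missing entry is 71 − 56 = 15.
Column 1: 15 + 12 − 3 + 12 + 14 = 50, so its missing entry is 71 − 50 = 21.
Row 5: 21 + 19 + 5 + 5 + 22 = 72, so its missing entry is 71 − 72 = -1.

p = 9, m = -1, c = 21, q = 15, n = 5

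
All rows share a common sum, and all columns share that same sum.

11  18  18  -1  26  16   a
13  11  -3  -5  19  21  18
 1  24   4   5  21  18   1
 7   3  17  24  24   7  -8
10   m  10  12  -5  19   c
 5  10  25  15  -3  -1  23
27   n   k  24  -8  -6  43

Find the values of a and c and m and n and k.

a = -14, c = 11, m = 17, n = -9, k = 3

Rows 2 and 3 both sum to 74, so that's the common total.
Column 3: 18 − 3 + 4 + 17 + 10 + 25 = 71, so its missing entry is 74 − 71 = 3.
Row 7: 27 + 3 + 24 − 8 − 6 + 43 = 83, so its missing entry is 74 − 83 = -9.
Row 1: 11 + 18 + 18 − 1 + 26 + 16 = 88, so its missing entry is 74 − 88 = -14.
Column 7: -14 + 18 + 1 − 8 + 23 + 43 = 63, so its missing entry is 74 − 63 = 11.
Row 5: 10 + 10 + 12 − 5 + 19 + 11 = 57, so its missing entry is 74 − 57 = 17.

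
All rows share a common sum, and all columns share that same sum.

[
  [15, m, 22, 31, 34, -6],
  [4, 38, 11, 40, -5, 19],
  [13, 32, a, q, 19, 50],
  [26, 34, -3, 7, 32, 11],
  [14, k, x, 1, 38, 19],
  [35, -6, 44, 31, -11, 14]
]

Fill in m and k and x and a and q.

Rows 2 and 4 both sum to 107, so that's the common total.
The known cells in row 1 total 96, leaving 107 − 96 = 11 for the blank.
The known cells in column 4 total 110, leaving 107 − 110 = -3 for the blank.
The known cells in row 3 total 111, leaving 107 − 111 = -4 for the blank.
The known cells in column 3 total 70, leaving 107 − 70 = 37 for the blank.
The known cells in row 5 total 109, leaving 107 − 109 = -2 for the blank.

m = 11, k = -2, x = 37, a = -4, q = -3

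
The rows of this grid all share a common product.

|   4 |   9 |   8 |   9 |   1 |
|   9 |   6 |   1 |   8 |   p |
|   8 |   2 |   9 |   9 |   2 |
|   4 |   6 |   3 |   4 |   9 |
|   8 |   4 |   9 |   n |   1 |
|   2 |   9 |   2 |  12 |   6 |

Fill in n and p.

Rows 3 and 4 each multiply to 2592, so every row has product 2592.
Row 5: 8×4×9×1 = 288, so the missing entry is 2592 ÷ 288 = 9.
Row 2: 9×6×1×8 = 432, so the missing entry is 2592 ÷ 432 = 6.

n = 9, p = 6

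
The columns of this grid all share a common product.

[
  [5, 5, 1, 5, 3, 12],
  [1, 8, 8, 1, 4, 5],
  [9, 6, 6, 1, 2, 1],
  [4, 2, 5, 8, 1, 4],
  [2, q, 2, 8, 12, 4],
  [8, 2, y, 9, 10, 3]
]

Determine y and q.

Columns 4 and 5 each multiply to 2880, so every column has product 2880.
Column 3: 1×8×6×5×2 = 480, so the missing entry is 2880 ÷ 480 = 6.
Column 2: 5×8×6×2×2 = 960, so the missing entry is 2880 ÷ 960 = 3.

y = 6, q = 3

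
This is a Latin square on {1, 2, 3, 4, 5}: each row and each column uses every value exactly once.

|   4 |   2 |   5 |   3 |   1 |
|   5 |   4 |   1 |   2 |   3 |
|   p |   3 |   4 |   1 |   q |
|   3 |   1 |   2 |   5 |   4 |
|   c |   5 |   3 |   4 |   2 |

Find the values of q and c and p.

q = 5, c = 1, p = 2

For row 3, column 5: column 5 already has {1, 2, 3, 4}; that leaves 5.
Cell (5,1): row 5 already has {2, 3, 4, 5} → 1.
At (row 3, col 1): row 3 already has {1, 3, 4, 5}, so the value is 2.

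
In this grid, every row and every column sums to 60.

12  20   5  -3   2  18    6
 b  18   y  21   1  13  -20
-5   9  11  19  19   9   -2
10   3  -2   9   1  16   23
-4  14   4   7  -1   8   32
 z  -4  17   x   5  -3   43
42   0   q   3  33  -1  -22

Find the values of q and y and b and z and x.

q = 5, y = 20, b = 7, z = -2, x = 4

Row 7: 42 + 0 + 3 + 33 − 1 − 22 = 55, so its missing entry is 60 − 55 = 5.
Column 3: 5 + 11 − 2 + 4 + 17 + 5 = 40, so its missing entry is 60 − 40 = 20.
Column 4: -3 + 21 + 19 + 9 + 7 + 3 = 56, so its missing entry is 60 − 56 = 4.
Row 6: -4 + 17 + 4 + 5 − 3 + 43 = 62, so its missing entry is 60 − 62 = -2.
Row 2: 18 + 20 + 21 + 1 + 13 − 20 = 53, so its missing entry is 60 − 53 = 7.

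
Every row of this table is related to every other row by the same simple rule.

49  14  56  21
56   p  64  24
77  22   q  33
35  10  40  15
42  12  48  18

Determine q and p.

q = 88, p = 16

Each row is a constant multiple of every other row — this is a multiplication table with the headers hidden.
Row 3 is 33/21 = 11/7 times row 1, so its entry in column 3 is 56 × 11/7 = 88.
Row 2 is 24/21 = 8/7 times row 1, so its entry in column 2 is 14 × 8/7 = 16.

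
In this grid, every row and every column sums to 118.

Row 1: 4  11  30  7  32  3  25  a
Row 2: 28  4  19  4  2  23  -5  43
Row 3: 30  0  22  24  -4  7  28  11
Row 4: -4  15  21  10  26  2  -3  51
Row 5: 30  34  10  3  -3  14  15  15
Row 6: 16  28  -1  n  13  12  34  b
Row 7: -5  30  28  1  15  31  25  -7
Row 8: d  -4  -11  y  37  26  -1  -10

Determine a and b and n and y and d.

Row 1 has 4 + 11 + 30 + 7 + 32 + 3 + 25 = 112; the blank must be 118 − 112 = 6.
Column 1 has 4 + 28 + 30 − 4 + 30 + 16 − 5 = 99; the blank must be 118 − 99 = 19.
Column 8 has 6 + 43 + 11 + 51 + 15 − 7 − 10 = 109; the blank must be 118 − 109 = 9.
Row 8 has 19 − 4 − 11 + 37 + 26 − 1 − 10 = 56; the blank must be 118 − 56 = 62.
Row 6 has 16 + 28 − 1 + 13 + 12 + 34 + 9 = 111; the blank must be 118 − 111 = 7.

a = 6, b = 9, n = 7, y = 62, d = 19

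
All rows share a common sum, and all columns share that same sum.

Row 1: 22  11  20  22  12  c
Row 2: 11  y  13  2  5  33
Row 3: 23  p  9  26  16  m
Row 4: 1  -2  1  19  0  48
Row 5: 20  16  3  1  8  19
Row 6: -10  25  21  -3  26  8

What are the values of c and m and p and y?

Rows 4 and 5 both sum to 67, so that's the common total.
The known cells in row 2 total 64, leaving 67 − 64 = 3 for the blank.
The known cells in column 2 total 53, leaving 67 − 53 = 14 for the blank.
The known cells in row 3 total 88, leaving 67 − 88 = -21 for the blank.
The known cells in row 1 total 87, leaving 67 − 87 = -20 for the blank.

c = -20, m = -21, p = 14, y = 3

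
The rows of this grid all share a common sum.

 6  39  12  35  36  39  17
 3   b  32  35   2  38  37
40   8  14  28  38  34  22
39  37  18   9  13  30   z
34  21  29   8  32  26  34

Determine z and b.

Rows 3 and 5 both add up to 184, so every row sums to 184.
Row 4: 39 + 37 + 18 + 9 + 13 + 30 = 146, so the missing entry is 184 − 146 = 38.
Row 2: 3 + 32 + 35 + 2 + 38 + 37 = 147, so the missing entry is 184 − 147 = 37.

z = 38, b = 37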